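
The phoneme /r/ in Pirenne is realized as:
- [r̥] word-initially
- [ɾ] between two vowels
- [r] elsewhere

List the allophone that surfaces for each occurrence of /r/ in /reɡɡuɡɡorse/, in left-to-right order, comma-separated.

Occurrence 1 (position 1): word-initially → [r̥].
Occurrence 2 (position 9): no conditioning environment matches → elsewhere allophone [r].

[r̥], [r]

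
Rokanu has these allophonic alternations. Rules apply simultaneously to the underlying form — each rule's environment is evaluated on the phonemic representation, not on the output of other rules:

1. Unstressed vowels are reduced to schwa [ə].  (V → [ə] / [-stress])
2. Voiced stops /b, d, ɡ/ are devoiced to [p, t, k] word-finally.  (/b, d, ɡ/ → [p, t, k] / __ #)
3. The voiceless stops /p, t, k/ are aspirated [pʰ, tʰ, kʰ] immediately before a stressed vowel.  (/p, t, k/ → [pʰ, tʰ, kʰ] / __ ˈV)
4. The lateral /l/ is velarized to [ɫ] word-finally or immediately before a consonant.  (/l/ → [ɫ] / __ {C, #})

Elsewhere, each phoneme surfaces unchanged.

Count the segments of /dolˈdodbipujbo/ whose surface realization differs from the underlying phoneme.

5

Segments that undergo a rule: /o/ → [ə] (rule 1); /l/ → [ɫ] (rule 4); /i/ → [ə] (rule 1); /u/ → [ə] (rule 1); /o/ → [ə] (rule 1).
All other segments surface unchanged.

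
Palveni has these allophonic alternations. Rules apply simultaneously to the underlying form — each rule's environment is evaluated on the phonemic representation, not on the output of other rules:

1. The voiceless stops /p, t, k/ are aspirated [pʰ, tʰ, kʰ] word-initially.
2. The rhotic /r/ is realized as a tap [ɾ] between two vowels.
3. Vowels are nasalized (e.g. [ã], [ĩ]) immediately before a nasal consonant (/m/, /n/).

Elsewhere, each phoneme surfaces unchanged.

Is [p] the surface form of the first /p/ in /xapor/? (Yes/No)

Yes

/p/ (between /a/ and /o/): rule 1 targets it, but not word-initially → unchanged [p].
The actual realization is [p], which matches [p].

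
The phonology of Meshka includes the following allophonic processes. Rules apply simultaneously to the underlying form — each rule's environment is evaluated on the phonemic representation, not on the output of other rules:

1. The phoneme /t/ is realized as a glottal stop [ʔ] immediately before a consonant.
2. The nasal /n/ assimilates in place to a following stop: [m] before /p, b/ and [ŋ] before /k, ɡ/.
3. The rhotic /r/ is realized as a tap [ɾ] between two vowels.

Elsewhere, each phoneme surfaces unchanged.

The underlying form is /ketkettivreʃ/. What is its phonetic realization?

/t/ (between /e/ and /k/): immediately before a consonant, so rule 1 applies → [ʔ].
/t/ meets the environment for rule 1 (immediately before a consonant) → [ʔ].
/t/ (between /t/ and /i/) fails the environment for rule 1, so it stays [t].
/r/ (between /v/ and /e/) fails the environment for rule 3, so it stays [r].

[keʔkeʔtivreʃ]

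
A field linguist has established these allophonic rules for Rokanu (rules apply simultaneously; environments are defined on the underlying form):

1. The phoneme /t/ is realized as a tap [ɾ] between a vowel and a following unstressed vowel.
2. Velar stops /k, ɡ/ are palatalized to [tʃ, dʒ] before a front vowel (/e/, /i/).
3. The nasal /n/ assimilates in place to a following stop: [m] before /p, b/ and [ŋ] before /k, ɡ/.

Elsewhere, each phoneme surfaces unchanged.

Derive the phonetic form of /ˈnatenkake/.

/n/ (word-initial) is in the target of rule 3 but the environment (before a labial or velar stop) is not met → [n].
/t/ (between /a/ and /e/) occurs between a vowel and a following unstressed vowel → [ɾ] by rule 1.
Rule 3 applies to /n/ (between /e/ and /k/: before a labial or velar stop) → [ŋ].
/k/ (between /n/ and /a/) fails the environment for rule 2, so it stays [k].
/k/ (between /a/ and /e/): before a front vowel, so rule 2 applies → [tʃ].

[ˈnaɾeŋkatʃe]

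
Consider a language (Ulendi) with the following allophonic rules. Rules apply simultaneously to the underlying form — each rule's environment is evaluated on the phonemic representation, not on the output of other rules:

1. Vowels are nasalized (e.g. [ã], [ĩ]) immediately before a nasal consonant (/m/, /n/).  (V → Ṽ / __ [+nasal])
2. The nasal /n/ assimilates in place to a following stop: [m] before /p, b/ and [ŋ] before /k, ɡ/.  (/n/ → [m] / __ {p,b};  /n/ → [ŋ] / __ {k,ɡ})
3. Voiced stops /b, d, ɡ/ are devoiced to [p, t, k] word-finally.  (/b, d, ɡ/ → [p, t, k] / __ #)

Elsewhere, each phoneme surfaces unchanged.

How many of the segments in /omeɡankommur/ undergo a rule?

Segments that undergo a rule: /o/ → [õ] (rule 1); /a/ → [ã] (rule 1); /n/ → [ŋ] (rule 2); /o/ → [õ] (rule 1).
All other segments surface unchanged.

4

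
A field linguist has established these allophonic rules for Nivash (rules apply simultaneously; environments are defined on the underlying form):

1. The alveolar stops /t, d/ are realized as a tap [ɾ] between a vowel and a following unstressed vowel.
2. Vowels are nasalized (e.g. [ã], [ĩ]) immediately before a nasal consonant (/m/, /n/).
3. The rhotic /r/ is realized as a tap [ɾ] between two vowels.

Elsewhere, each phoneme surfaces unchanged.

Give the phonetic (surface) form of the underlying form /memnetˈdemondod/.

/m/ (word-initial): no rule targets it → [m].
/e/ meets the environment for rule 2 (before a nasal consonant) → [ẽ].
/m/ (between /e/ and /n/): no rule targets it → [m].
/n/ — not in any rule's target class → [n].
/e/ (between /n/ and /t/) is in the target of rule 2 but the environment (before a nasal consonant) is not met → [e].
/t/ (between /e/ and /d/) is in the target of rule 1 but the environment (between a vowel and a following unstressed vowel) is not met → [t].
/d/ (between /t/ and /e/) is in the target of rule 1 but the environment (between a vowel and a following unstressed vowel) is not met → [d].
/e/ meets the environment for rule 2 (before a nasal consonant) → [ẽ].
/m/ stays [m].
/o/ meets the environment for rule 2 (before a nasal consonant) → [õ].
/n/ (between /o/ and /d/) is unaffected → [n].
/d/ (between /n/ and /o/) fails the environment for rule 1, so it stays [d].
/o/ — between /d/ and /d/; rule 2 does not apply here → [o].
/d/ (word-final): rule 1 targets it, but not between a vowel and a following unstressed vowel → unchanged [d].

[mẽmnetˈdẽmõndod]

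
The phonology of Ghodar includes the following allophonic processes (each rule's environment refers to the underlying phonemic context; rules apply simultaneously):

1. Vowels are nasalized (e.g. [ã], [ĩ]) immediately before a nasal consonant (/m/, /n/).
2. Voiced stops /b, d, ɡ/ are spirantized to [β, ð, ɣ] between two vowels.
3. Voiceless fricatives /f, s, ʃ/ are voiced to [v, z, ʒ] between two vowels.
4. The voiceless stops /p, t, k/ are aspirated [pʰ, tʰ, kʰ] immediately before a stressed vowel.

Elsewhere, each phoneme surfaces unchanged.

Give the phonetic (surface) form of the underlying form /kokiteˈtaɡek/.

[kokiteˈtʰaɣek]

/k/ — word-initial; rule 4 does not apply here → [k].
/o/ — between /k/ and /k/; rule 1 does not apply here → [o].
/k/ — between /o/ and /i/; rule 4 does not apply here → [k].
/i/ (between /k/ and /t/) fails the environment for rule 1, so it stays [i].
/t/ — between /i/ and /e/; rule 4 does not apply here → [t].
/e/ (between /t/ and /t/): rule 1 targets it, but not before a nasal consonant → unchanged [e].
/t/ — between /e/ and /a/, immediately before a stressed vowel — surfaces as [tʰ] (rule 4).
/a/ (between /t/ and /ɡ/): rule 1 targets it, but not before a nasal consonant → unchanged [a].
/ɡ/ (between /a/ and /e/): between two vowels, so rule 2 applies → [ɣ].
/e/ — between /ɡ/ and /k/; rule 1 does not apply here → [e].
/k/ (word-final) fails the environment for rule 4, so it stays [k].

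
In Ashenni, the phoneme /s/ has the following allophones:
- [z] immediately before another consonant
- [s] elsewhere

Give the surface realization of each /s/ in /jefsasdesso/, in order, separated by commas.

[s], [z], [z], [s]

Occurrence 1 (position 4): no conditioning environment matches → elsewhere allophone [s].
Occurrence 2 (position 6): immediately before another consonant → [z].
Occurrence 3 (position 9): immediately before another consonant → [z].
Occurrence 4 (position 10): no conditioning environment matches → elsewhere allophone [s].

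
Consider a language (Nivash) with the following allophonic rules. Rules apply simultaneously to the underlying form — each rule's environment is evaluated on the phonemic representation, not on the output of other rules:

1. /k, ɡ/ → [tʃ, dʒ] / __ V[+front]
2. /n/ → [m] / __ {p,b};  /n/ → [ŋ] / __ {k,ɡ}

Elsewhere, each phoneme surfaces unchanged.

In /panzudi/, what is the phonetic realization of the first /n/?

/n/ (between /a/ and /z/) is in the target of rule 2 but the environment (before a labial or velar stop) is not met → [n].

[n]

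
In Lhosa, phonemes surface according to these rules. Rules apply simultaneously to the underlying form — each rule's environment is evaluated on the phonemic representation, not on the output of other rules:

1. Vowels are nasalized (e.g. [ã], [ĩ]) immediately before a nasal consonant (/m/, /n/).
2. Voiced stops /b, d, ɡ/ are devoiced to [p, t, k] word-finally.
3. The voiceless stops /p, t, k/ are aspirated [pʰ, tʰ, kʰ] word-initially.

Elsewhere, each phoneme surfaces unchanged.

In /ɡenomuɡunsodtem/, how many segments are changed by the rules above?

4

Segments that undergo a rule: /e/ → [ẽ] (rule 1); /o/ → [õ] (rule 1); /u/ → [ũ] (rule 1); /e/ → [ẽ] (rule 1).
All other segments surface unchanged.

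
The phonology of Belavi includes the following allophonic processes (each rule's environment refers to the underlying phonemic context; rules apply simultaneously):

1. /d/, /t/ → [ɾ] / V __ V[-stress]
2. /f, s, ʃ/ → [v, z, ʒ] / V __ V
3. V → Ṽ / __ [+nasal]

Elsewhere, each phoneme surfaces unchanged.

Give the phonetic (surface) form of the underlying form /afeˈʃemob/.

[aveˈʒẽmob]

/a/ (word-initial) fails the environment for rule 3, so it stays [a].
/f/ (between /a/ and /e/) occurs between two vowels → [v] by rule 2.
/e/ (between /f/ and /ʃ/) is in the target of rule 3 but the environment (before a nasal consonant) is not met → [e].
Rule 2 applies to /ʃ/ (between /e/ and /e/: between two vowels) → [ʒ].
/e/ — between /ʃ/ and /m/, before a nasal consonant — surfaces as [ẽ] (rule 3).
/m/ (between /e/ and /o/) is unaffected → [m].
/o/ (between /m/ and /b/) fails the environment for rule 3, so it stays [o].
/b/ stays [b].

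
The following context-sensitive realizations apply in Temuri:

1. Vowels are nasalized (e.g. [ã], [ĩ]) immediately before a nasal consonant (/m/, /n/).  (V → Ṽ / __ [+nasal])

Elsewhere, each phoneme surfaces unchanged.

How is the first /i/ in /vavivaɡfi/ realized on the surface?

[i]

/i/ — between /v/ and /v/; rule 1 does not apply here → [i].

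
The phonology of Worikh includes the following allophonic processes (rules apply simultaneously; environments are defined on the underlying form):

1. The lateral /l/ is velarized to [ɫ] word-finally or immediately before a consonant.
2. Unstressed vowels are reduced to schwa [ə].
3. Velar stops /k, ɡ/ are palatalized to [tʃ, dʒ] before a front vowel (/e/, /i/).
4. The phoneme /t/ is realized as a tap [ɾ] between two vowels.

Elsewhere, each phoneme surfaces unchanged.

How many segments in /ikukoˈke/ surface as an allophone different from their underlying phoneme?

4

Segments that undergo a rule: /i/ → [ə] (rule 2); /u/ → [ə] (rule 2); /o/ → [ə] (rule 2); /k/ → [tʃ] (rule 3).
All other segments surface unchanged.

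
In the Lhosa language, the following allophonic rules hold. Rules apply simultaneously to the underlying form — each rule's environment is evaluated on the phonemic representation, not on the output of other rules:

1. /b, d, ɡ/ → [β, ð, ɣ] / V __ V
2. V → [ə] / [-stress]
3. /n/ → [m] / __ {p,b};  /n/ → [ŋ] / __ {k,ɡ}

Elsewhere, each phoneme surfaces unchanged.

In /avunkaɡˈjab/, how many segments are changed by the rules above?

4

Segments that undergo a rule: /a/ → [ə] (rule 2); /u/ → [ə] (rule 2); /n/ → [ŋ] (rule 3); /a/ → [ə] (rule 2).
All other segments surface unchanged.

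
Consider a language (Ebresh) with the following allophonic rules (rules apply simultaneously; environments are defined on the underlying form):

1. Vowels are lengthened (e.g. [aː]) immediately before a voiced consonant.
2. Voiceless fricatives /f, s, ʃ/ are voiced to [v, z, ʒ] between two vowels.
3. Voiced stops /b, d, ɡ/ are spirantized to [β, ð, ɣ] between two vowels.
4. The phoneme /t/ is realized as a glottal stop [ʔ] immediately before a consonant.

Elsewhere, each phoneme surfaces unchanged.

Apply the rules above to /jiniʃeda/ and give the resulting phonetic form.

[jiːniʒeːða]

/j/ (word-initial) is unaffected → [j].
Rule 1 applies to /i/ (between /j/ and /n/: before a voiced consonant) → [iː].
/n/ (between /i/ and /i/) is unaffected → [n].
/i/ (between /n/ and /ʃ/): rule 1 targets it, but not before a voiced consonant → unchanged [i].
/ʃ/ meets the environment for rule 2 (between two vowels) → [ʒ].
/e/ (between /ʃ/ and /d/): before a voiced consonant, so rule 1 applies → [eː].
/d/ — between /e/ and /a/, between two vowels — surfaces as [ð] (rule 3).
/a/ — word-final; rule 1 does not apply here → [a].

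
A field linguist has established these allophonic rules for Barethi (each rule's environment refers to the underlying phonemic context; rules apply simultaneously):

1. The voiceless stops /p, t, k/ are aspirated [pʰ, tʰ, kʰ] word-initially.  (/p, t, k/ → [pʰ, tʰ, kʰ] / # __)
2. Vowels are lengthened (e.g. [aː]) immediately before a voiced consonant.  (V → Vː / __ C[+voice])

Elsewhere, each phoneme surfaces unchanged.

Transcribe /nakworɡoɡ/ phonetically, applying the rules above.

/n/ (word-initial) is unaffected → [n].
/a/ (between /n/ and /k/): rule 2 targets it, but not before a voiced consonant → unchanged [a].
/k/ (between /a/ and /w/): rule 1 targets it, but not word-initially → unchanged [k].
/w/ (between /k/ and /o/) is unaffected → [w].
/o/ (between /w/ and /r/): before a voiced consonant, so rule 2 applies → [oː].
/r/ stays [r].
/ɡ/ stays [ɡ].
/o/ — between /ɡ/ and /ɡ/, before a voiced consonant — surfaces as [oː] (rule 2).
/ɡ/ (word-final) is unaffected → [ɡ].

[nakwoːrɡoːɡ]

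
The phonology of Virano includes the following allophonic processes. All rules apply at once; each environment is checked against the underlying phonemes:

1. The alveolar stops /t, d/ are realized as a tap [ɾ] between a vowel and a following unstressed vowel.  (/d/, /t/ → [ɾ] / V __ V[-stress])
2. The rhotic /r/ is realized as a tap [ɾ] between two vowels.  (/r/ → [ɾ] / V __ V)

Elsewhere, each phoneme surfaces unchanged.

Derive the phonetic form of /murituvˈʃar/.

[muɾiɾuvˈʃar]

/m/ (word-initial): no rule targets it → [m].
/u/ — not in any rule's target class → [u].
Rule 2 applies to /r/ (between /u/ and /i/: between two vowels) → [ɾ].
/i/ stays [i].
/t/ (between /i/ and /u/): between a vowel and a following unstressed vowel, so rule 1 applies → [ɾ].
/u/ (between /t/ and /v/) is unaffected → [u].
/v/ stays [v].
/ʃ/ stays [ʃ].
/a/ (between /ʃ/ and /r/) is unaffected → [a].
/r/ (word-final) fails the environment for rule 2, so it stays [r].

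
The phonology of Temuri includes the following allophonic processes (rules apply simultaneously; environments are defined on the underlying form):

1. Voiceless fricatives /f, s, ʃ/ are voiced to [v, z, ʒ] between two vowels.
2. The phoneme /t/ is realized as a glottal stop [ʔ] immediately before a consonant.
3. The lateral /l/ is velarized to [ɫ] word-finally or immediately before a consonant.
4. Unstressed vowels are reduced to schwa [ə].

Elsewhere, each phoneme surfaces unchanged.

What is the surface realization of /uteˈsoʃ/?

/u/ (word-initial): in an unstressed syllable, so rule 4 applies → [ə].
/t/ (between /u/ and /e/) is in the target of rule 2 but the environment (immediately before a consonant) is not met → [t].
Rule 4 applies to /e/ (between /t/ and /s/: in an unstressed syllable) → [ə].
/s/ (between /e/ and /o/) occurs between two vowels → [z] by rule 1.
/o/ (between /s/ and /ʃ/) is in the target of rule 4 but the environment (in an unstressed syllable) is not met → [o].
/ʃ/ (word-final) fails the environment for rule 1, so it stays [ʃ].

[ətəˈzoʃ]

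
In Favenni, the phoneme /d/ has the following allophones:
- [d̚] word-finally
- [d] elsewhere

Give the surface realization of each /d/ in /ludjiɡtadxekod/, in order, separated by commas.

Occurrence 1 (position 3): no conditioning environment matches → elsewhere allophone [d].
Occurrence 2 (position 9): no conditioning environment matches → elsewhere allophone [d].
Occurrence 3 (position 14): word-finally → [d̚].

[d], [d], [d̚]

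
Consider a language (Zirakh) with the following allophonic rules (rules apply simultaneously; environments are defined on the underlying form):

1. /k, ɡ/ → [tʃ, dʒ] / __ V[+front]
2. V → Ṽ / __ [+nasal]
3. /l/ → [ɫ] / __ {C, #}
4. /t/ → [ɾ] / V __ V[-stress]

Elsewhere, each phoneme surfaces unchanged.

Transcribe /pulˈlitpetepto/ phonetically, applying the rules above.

[puɫˈlitpeɾepto]

/p/ — not in any rule's target class → [p].
/u/ (between /p/ and /l/) is in the target of rule 2 but the environment (before a nasal consonant) is not met → [u].
/l/ (between /u/ and /l/) occurs word-finally or immediately before a consonant → [ɫ] by rule 3.
/l/ (between /l/ and /i/) is in the target of rule 3 but the environment (word-finally or immediately before a consonant) is not met → [l].
/i/ (between /l/ and /t/) is in the target of rule 2 but the environment (before a nasal consonant) is not met → [i].
/t/ — between /i/ and /p/; rule 4 does not apply here → [t].
/p/ stays [p].
/e/ (between /p/ and /t/) fails the environment for rule 2, so it stays [e].
/t/ meets the environment for rule 4 (between a vowel and a following unstressed vowel) → [ɾ].
/e/ — between /t/ and /p/; rule 2 does not apply here → [e].
/p/ — not in any rule's target class → [p].
/t/ (between /p/ and /o/) is in the target of rule 4 but the environment (between a vowel and a following unstressed vowel) is not met → [t].
/o/ (word-final) is in the target of rule 2 but the environment (before a nasal consonant) is not met → [o].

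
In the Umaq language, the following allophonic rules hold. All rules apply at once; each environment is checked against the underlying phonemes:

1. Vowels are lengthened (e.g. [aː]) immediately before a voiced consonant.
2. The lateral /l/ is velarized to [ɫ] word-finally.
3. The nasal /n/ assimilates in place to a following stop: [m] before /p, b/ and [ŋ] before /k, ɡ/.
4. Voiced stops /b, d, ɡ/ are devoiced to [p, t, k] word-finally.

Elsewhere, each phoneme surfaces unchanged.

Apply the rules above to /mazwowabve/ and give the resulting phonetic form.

[maːzwoːwaːbve]

/a/ meets the environment for rule 1 (before a voiced consonant) → [aː].
Rule 1 applies to /o/ (between /w/ and /w/: before a voiced consonant) → [oː].
Rule 1 applies to /a/ (between /w/ and /b/: before a voiced consonant) → [aː].
/b/ (between /a/ and /v/) fails the environment for rule 4, so it stays [b].
/e/ — word-final; rule 1 does not apply here → [e].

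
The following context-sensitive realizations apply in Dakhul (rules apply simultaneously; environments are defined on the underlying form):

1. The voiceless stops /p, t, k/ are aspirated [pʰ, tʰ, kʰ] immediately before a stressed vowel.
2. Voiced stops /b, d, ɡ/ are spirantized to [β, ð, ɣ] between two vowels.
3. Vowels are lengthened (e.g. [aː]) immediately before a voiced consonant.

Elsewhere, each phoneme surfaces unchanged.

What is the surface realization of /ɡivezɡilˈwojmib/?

/ɡ/ (word-initial) fails the environment for rule 2, so it stays [ɡ].
/i/ meets the environment for rule 3 (before a voiced consonant) → [iː].
/v/ (between /i/ and /e/) is unaffected → [v].
/e/ — between /v/ and /z/, before a voiced consonant — surfaces as [eː] (rule 3).
/z/ — not in any rule's target class → [z].
/ɡ/ — between /z/ and /i/; rule 2 does not apply here → [ɡ].
/i/ — between /ɡ/ and /l/, before a voiced consonant — surfaces as [iː] (rule 3).
/l/ — not in any rule's target class → [l].
/w/ stays [w].
/o/ — between /w/ and /j/, before a voiced consonant — surfaces as [oː] (rule 3).
/j/ (between /o/ and /m/) is unaffected → [j].
/m/ stays [m].
/i/ — between /m/ and /b/, before a voiced consonant — surfaces as [iː] (rule 3).
/b/ (word-final) is in the target of rule 2 but the environment (between two vowels) is not met → [b].

[ɡiːveːzɡiːlˈwoːjmiːb]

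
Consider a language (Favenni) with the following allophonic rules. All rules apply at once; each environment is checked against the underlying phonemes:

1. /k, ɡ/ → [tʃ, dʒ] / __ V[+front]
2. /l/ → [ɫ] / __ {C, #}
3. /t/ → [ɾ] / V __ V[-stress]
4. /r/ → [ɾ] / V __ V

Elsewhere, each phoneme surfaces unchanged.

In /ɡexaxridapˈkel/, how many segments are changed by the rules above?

3

Segments that undergo a rule: /ɡ/ → [dʒ] (rule 1); /k/ → [tʃ] (rule 1); /l/ → [ɫ] (rule 2).
All other segments surface unchanged.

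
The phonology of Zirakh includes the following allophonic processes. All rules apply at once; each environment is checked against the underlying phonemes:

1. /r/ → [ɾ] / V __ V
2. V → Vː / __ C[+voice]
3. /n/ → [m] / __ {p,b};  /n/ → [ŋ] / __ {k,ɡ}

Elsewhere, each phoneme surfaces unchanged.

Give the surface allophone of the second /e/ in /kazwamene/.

[e]

/e/ (word-final) is in the target of rule 2 but the environment (before a voiced consonant) is not met → [e].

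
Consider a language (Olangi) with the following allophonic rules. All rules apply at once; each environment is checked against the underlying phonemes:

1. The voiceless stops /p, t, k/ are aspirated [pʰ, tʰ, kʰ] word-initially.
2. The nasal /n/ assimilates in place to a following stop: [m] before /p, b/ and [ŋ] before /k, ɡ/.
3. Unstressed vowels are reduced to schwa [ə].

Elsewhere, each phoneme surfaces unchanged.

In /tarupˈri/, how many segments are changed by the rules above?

3

Segments that undergo a rule: /t/ → [tʰ] (rule 1); /a/ → [ə] (rule 3); /u/ → [ə] (rule 3).
All other segments surface unchanged.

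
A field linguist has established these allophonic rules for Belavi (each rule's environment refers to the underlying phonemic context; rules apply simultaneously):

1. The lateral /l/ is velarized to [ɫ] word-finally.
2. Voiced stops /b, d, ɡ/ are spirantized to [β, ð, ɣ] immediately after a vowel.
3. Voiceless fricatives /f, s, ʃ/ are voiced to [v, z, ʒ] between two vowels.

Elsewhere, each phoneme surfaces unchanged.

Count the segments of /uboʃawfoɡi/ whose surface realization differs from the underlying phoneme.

3

Segments that undergo a rule: /b/ → [β] (rule 2); /ʃ/ → [ʒ] (rule 3); /ɡ/ → [ɣ] (rule 2).
All other segments surface unchanged.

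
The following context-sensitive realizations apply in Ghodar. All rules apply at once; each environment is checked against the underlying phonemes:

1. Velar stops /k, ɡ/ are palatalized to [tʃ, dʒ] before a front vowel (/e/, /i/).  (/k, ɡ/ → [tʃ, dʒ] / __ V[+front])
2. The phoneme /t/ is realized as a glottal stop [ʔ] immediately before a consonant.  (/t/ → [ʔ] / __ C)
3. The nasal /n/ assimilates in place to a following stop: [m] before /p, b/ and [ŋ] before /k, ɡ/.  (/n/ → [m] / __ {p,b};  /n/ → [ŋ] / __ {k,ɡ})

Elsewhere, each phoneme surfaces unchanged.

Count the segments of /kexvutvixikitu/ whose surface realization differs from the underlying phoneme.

3

Segments that undergo a rule: /k/ → [tʃ] (rule 1); /t/ → [ʔ] (rule 2); /k/ → [tʃ] (rule 1).
All other segments surface unchanged.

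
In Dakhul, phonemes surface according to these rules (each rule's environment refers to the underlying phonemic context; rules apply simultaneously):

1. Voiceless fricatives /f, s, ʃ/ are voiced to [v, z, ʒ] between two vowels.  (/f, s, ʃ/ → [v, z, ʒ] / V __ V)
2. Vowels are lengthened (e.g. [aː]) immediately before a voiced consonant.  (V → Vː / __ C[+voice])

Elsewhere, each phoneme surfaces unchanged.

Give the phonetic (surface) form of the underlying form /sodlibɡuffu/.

/s/ (word-initial) fails the environment for rule 1, so it stays [s].
/o/ — between /s/ and /d/, before a voiced consonant — surfaces as [oː] (rule 2).
/d/ — not in any rule's target class → [d].
/l/ stays [l].
/i/ (between /l/ and /b/): before a voiced consonant, so rule 2 applies → [iː].
/b/ (between /i/ and /ɡ/) is unaffected → [b].
/ɡ/ (between /b/ and /u/): no rule targets it → [ɡ].
/u/ — between /ɡ/ and /f/; rule 2 does not apply here → [u].
/f/ (between /u/ and /f/) fails the environment for rule 1, so it stays [f].
/f/ — between /f/ and /u/; rule 1 does not apply here → [f].
/u/ (word-final): rule 2 targets it, but not before a voiced consonant → unchanged [u].

[soːdliːbɡuffu]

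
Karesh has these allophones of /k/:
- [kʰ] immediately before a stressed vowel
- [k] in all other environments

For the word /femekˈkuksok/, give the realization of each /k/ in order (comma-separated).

[k], [kʰ], [k], [k]

Occurrence 1 (position 5): no conditioning environment matches → elsewhere allophone [k].
Occurrence 2 (position 6): immediately before a stressed vowel → [kʰ].
Occurrence 3 (position 8): no conditioning environment matches → elsewhere allophone [k].
Occurrence 4 (position 11): no conditioning environment matches → elsewhere allophone [k].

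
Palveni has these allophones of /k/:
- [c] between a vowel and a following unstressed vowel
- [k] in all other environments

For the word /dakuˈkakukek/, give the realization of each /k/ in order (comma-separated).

Occurrence 1 (position 3): between a vowel and a following unstressed vowel → [c].
Occurrence 2 (position 5): no conditioning environment matches → elsewhere allophone [k].
Occurrence 3 (position 7): between a vowel and a following unstressed vowel → [c].
Occurrence 4 (position 9): between a vowel and a following unstressed vowel → [c].
Occurrence 5 (position 11): no conditioning environment matches → elsewhere allophone [k].

[c], [k], [c], [c], [k]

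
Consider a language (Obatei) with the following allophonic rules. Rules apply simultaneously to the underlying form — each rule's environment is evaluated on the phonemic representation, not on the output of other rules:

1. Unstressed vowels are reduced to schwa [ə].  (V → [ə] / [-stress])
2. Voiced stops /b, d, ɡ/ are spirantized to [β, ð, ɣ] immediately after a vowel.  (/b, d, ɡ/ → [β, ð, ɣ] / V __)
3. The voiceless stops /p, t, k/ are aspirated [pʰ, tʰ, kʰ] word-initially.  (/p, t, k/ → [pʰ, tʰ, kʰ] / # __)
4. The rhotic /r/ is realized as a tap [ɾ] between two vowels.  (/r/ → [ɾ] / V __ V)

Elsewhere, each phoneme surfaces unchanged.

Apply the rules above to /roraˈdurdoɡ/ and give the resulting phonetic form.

/r/ (word-initial) fails the environment for rule 4, so it stays [r].
/o/ — between /r/ and /r/, in an unstressed syllable — surfaces as [ə] (rule 1).
/r/ (between /o/ and /a/): between two vowels, so rule 4 applies → [ɾ].
/a/ — between /r/ and /d/, in an unstressed syllable — surfaces as [ə] (rule 1).
/d/ (between /a/ and /u/) occurs immediately after a vowel → [ð] by rule 2.
/u/ (between /d/ and /r/) fails the environment for rule 1, so it stays [u].
/r/ — between /u/ and /d/; rule 4 does not apply here → [r].
/d/ (between /r/ and /o/) fails the environment for rule 2, so it stays [d].
/o/ (between /d/ and /ɡ/): in an unstressed syllable, so rule 1 applies → [ə].
/ɡ/ (word-final) occurs immediately after a vowel → [ɣ] by rule 2.

[rəɾəˈðurdəɣ]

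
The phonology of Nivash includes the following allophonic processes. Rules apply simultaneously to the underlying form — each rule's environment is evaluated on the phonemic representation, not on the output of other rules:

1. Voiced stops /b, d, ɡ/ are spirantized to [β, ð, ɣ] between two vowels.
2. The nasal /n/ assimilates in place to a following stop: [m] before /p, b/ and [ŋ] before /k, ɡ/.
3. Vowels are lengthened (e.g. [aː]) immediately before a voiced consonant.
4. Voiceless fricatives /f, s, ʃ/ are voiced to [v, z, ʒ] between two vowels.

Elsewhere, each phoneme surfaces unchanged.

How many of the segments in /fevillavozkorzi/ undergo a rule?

5

Segments that undergo a rule: /e/ → [eː] (rule 3); /i/ → [iː] (rule 3); /a/ → [aː] (rule 3); /o/ → [oː] (rule 3); /o/ → [oː] (rule 3).
All other segments surface unchanged.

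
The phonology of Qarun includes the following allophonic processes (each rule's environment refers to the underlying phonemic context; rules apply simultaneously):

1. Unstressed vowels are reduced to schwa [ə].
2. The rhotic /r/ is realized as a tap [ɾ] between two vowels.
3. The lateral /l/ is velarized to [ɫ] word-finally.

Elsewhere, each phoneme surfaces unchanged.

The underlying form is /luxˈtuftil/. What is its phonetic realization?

/l/ (word-initial): rule 3 targets it, but not word-finally → unchanged [l].
/u/ — between /l/ and /x/, in an unstressed syllable — surfaces as [ə] (rule 1).
/x/ stays [x].
/t/ stays [t].
/u/ — between /t/ and /f/; rule 1 does not apply here → [u].
/f/ (between /u/ and /t/): no rule targets it → [f].
/t/ (between /f/ and /i/) is unaffected → [t].
/i/ — between /t/ and /l/, in an unstressed syllable — surfaces as [ə] (rule 1).
/l/ — word-final, word-finally — surfaces as [ɫ] (rule 3).

[ləxˈtuftəɫ]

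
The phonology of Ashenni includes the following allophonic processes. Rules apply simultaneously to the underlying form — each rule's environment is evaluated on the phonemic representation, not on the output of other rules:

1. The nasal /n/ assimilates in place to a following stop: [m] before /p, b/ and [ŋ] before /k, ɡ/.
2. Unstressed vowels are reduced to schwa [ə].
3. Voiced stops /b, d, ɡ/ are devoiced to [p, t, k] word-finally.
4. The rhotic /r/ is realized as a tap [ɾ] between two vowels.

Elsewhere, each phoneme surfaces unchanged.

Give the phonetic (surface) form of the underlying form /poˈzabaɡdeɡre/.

/p/ (word-initial): no rule targets it → [p].
/o/ — between /p/ and /z/, in an unstressed syllable — surfaces as [ə] (rule 2).
/z/ (between /o/ and /a/) is unaffected → [z].
/a/ — between /z/ and /b/; rule 2 does not apply here → [a].
/b/ (between /a/ and /a/) is in the target of rule 3 but the environment (word-finally) is not met → [b].
/a/ (between /b/ and /ɡ/): in an unstressed syllable, so rule 2 applies → [ə].
/ɡ/ (between /a/ and /d/) fails the environment for rule 3, so it stays [ɡ].
/d/ (between /ɡ/ and /e/) is in the target of rule 3 but the environment (word-finally) is not met → [d].
/e/ (between /d/ and /ɡ/): in an unstressed syllable, so rule 2 applies → [ə].
/ɡ/ — between /e/ and /r/; rule 3 does not apply here → [ɡ].
/r/ — between /ɡ/ and /e/; rule 4 does not apply here → [r].
/e/ — word-final, in an unstressed syllable — surfaces as [ə] (rule 2).

[pəˈzabəɡdəɡrə]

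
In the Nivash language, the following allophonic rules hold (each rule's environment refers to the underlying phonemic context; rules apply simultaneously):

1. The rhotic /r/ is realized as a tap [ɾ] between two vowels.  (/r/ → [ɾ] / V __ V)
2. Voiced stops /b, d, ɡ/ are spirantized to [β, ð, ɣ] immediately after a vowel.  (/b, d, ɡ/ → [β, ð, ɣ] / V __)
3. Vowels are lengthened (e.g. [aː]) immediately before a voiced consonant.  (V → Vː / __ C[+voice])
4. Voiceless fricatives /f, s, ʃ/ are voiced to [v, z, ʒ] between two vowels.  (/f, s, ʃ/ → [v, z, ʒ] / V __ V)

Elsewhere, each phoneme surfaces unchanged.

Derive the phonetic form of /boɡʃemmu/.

/b/ — word-initial; rule 2 does not apply here → [b].
Rule 3 applies to /o/ (between /b/ and /ɡ/: before a voiced consonant) → [oː].
Rule 2 applies to /ɡ/ (between /o/ and /ʃ/: immediately after a vowel) → [ɣ].
/ʃ/ (between /ɡ/ and /e/) is in the target of rule 4 but the environment (between two vowels) is not met → [ʃ].
/e/ (between /ʃ/ and /m/): before a voiced consonant, so rule 3 applies → [eː].
/u/ — word-final; rule 3 does not apply here → [u].

[boːɣʃeːmmu]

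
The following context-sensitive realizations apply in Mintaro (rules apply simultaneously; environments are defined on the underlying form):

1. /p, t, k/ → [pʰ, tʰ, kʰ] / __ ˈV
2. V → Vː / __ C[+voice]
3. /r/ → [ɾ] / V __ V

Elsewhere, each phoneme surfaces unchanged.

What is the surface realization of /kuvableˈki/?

[kuːvaːbleˈkʰi]

/k/ (word-initial) is in the target of rule 1 but the environment (immediately before a stressed vowel) is not met → [k].
/u/ — between /k/ and /v/, before a voiced consonant — surfaces as [uː] (rule 2).
/a/ meets the environment for rule 2 (before a voiced consonant) → [aː].
/e/ (between /l/ and /k/) fails the environment for rule 2, so it stays [e].
/k/ (between /e/ and /i/) occurs immediately before a stressed vowel → [kʰ] by rule 1.
/i/ (word-final) fails the environment for rule 2, so it stays [i].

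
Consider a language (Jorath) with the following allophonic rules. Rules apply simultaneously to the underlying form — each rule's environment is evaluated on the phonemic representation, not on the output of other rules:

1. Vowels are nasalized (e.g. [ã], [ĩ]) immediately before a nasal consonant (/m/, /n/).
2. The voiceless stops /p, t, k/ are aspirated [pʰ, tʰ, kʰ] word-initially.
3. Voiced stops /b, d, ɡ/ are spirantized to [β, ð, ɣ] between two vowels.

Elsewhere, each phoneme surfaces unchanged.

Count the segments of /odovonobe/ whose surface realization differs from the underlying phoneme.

Segments that undergo a rule: /d/ → [ð] (rule 3); /o/ → [õ] (rule 1); /b/ → [β] (rule 3).
All other segments surface unchanged.

3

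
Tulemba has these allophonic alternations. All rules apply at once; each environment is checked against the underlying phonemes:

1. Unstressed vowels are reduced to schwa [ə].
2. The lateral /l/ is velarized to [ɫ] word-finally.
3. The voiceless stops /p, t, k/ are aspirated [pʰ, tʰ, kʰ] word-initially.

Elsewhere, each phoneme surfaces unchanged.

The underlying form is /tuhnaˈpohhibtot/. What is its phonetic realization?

/t/ (word-initial) occurs word-initially → [tʰ] by rule 3.
Rule 1 applies to /u/ (between /t/ and /h/: in an unstressed syllable) → [ə].
/h/ (between /u/ and /n/) is unaffected → [h].
/n/ — not in any rule's target class → [n].
/a/ (between /n/ and /p/): in an unstressed syllable, so rule 1 applies → [ə].
/p/ (between /a/ and /o/): rule 3 targets it, but not word-initially → unchanged [p].
/o/ (between /p/ and /h/) is in the target of rule 1 but the environment (in an unstressed syllable) is not met → [o].
/h/ stays [h].
/h/ — not in any rule's target class → [h].
/i/ (between /h/ and /b/): in an unstressed syllable, so rule 1 applies → [ə].
/b/ (between /i/ and /t/) is unaffected → [b].
/t/ (between /b/ and /o/) fails the environment for rule 3, so it stays [t].
/o/ — between /t/ and /t/, in an unstressed syllable — surfaces as [ə] (rule 1).
/t/ — word-final; rule 3 does not apply here → [t].

[tʰəhnəˈpohhəbtət]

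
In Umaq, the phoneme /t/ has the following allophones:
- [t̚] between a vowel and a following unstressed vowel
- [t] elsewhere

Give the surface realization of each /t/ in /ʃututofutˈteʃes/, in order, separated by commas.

Occurrence 1 (position 3): between a vowel and a following unstressed vowel → [t̚].
Occurrence 2 (position 5): between a vowel and a following unstressed vowel → [t̚].
Occurrence 3 (position 9): no conditioning environment matches → elsewhere allophone [t].
Occurrence 4 (position 10): no conditioning environment matches → elsewhere allophone [t].

[t̚], [t̚], [t], [t]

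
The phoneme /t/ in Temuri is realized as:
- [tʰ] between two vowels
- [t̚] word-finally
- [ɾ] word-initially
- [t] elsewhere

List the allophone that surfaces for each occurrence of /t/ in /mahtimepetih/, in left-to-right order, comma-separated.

[t], [tʰ]

Occurrence 1 (position 4): no conditioning environment matches → elsewhere allophone [t].
Occurrence 2 (position 10): between two vowels → [tʰ].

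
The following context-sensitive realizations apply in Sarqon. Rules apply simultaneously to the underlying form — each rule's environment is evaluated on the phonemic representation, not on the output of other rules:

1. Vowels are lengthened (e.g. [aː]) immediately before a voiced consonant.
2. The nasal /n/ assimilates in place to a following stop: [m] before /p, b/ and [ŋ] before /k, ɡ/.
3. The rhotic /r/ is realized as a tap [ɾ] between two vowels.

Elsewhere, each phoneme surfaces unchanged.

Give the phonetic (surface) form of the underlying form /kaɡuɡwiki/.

/a/ (between /k/ and /ɡ/) occurs before a voiced consonant → [aː] by rule 1.
/u/ (between /ɡ/ and /ɡ/) occurs before a voiced consonant → [uː] by rule 1.
/i/ (between /w/ and /k/) fails the environment for rule 1, so it stays [i].
/i/ (word-final): rule 1 targets it, but not before a voiced consonant → unchanged [i].

[kaːɡuːɡwiki]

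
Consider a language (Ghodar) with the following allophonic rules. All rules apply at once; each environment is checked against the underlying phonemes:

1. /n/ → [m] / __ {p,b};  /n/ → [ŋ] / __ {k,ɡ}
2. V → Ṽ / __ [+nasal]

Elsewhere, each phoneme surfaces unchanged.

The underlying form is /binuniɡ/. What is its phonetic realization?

[bĩnũniɡ]

/i/ — between /b/ and /n/, before a nasal consonant — surfaces as [ĩ] (rule 2).
/n/ (between /i/ and /u/): rule 1 targets it, but not before a labial or velar stop → unchanged [n].
/u/ — between /n/ and /n/, before a nasal consonant — surfaces as [ũ] (rule 2).
/n/ (between /u/ and /i/): rule 1 targets it, but not before a labial or velar stop → unchanged [n].
/i/ (between /n/ and /ɡ/) is in the target of rule 2 but the environment (before a nasal consonant) is not met → [i].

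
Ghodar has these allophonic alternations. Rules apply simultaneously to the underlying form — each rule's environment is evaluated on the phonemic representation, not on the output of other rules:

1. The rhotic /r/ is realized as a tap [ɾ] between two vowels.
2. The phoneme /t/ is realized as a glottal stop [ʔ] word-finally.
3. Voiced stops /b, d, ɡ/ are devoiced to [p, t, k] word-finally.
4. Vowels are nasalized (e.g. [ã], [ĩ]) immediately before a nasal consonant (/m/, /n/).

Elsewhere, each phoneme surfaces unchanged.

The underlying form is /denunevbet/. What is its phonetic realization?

/d/ — word-initial; rule 3 does not apply here → [d].
/e/ (between /d/ and /n/): before a nasal consonant, so rule 4 applies → [ẽ].
/n/ (between /e/ and /u/): no rule targets it → [n].
/u/ — between /n/ and /n/, before a nasal consonant — surfaces as [ũ] (rule 4).
/n/ (between /u/ and /e/): no rule targets it → [n].
/e/ (between /n/ and /v/) is in the target of rule 4 but the environment (before a nasal consonant) is not met → [e].
/v/ — not in any rule's target class → [v].
/b/ — between /v/ and /e/; rule 3 does not apply here → [b].
/e/ (between /b/ and /t/) is in the target of rule 4 but the environment (before a nasal consonant) is not met → [e].
Rule 2 applies to /t/ (word-final: word-finally) → [ʔ].

[dẽnũnevbeʔ]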